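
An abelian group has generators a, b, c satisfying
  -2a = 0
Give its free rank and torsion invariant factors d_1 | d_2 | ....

rank_ℚ(R)=1; free=3−1=2
SNF(R) diag = [2] → torsion [2]

Answer: M ≅ ℤ^2 ⊕ ℤ/2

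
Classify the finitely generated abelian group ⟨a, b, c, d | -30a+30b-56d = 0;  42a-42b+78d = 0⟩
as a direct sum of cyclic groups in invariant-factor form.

rank_ℚ(R)=2; free=4−2=2
SNF(R) diag = [2, 6] → torsion [2, 6]

Answer: M ≅ ℤ^2 ⊕ ℤ/2 ⊕ ℤ/6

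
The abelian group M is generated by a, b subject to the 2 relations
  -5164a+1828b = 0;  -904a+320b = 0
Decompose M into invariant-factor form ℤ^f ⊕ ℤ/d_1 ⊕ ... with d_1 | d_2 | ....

rank_ℚ(R)=2; free=2−2=0
SNF(R) diag = [4, 8] → torsion [4, 8]

Answer: M ≅ ℤ/4 ⊕ ℤ/8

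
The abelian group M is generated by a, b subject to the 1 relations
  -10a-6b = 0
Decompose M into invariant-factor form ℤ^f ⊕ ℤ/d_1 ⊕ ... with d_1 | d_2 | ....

Answer: M ≅ ℤ^1 ⊕ ℤ/2

Derivation:
rank_ℚ(R)=1; free=2−1=1
SNF(R) diag = [2] → torsion [2]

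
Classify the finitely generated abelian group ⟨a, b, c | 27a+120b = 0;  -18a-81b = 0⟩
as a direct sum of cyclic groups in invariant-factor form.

rank_ℚ(R)=2; free=3−2=1
SNF(R) diag = [3, 9] → torsion [3, 9]

Answer: M ≅ ℤ^1 ⊕ ℤ/3 ⊕ ℤ/9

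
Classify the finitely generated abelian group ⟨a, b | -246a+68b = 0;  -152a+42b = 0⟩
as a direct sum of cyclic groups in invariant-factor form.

rank_ℚ(R)=2; free=2−2=0
SNF(R) diag = [2, 2] → torsion [2, 2]

Answer: M ≅ ℤ/2 ⊕ ℤ/2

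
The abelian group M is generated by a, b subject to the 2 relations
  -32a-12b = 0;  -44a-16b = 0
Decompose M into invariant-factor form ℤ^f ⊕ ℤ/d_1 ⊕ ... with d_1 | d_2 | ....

Answer: M ≅ ℤ/4 ⊕ ℤ/4

Derivation:
rank_ℚ(R)=2; free=2−2=0
SNF(R) diag = [4, 4] → torsion [4, 4]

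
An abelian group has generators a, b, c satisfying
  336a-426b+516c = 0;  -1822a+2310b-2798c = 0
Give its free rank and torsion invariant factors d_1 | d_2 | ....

Answer: M ≅ ℤ^1 ⊕ ℤ/2 ⊕ ℤ/6

Derivation:
rank_ℚ(R)=2; free=3−2=1
SNF(R) diag = [2, 6] → torsion [2, 6]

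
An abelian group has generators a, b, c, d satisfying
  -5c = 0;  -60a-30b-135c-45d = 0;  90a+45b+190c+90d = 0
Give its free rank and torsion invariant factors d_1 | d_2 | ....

Answer: M ≅ ℤ^1 ⊕ ℤ/5 ⊕ ℤ/15 ⊕ ℤ/45

Derivation:
rank_ℚ(R)=3; free=4−3=1
SNF(R) diag = [5, 15, 45] → torsion [5, 15, 45]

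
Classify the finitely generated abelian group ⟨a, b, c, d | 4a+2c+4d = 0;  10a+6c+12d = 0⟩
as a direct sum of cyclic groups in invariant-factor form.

Answer: M ≅ ℤ^2 ⊕ ℤ/2 ⊕ ℤ/2

Derivation:
rank_ℚ(R)=2; free=4−2=2
SNF(R) diag = [2, 2] → torsion [2, 2]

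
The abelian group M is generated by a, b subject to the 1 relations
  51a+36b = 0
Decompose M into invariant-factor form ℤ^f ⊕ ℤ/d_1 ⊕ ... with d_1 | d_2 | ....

rank_ℚ(R)=1; free=2−1=1
SNF(R) diag = [3] → torsion [3]

Answer: M ≅ ℤ^1 ⊕ ℤ/3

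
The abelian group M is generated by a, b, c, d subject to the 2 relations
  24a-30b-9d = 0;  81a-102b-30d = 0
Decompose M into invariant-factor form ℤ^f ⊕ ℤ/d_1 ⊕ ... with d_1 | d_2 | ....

rank_ℚ(R)=2; free=4−2=2
SNF(R) diag = [3, 3] → torsion [3, 3]

Answer: M ≅ ℤ^2 ⊕ ℤ/3 ⊕ ℤ/3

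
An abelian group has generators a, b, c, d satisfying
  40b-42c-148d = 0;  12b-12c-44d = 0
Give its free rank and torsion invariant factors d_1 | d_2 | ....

Answer: M ≅ ℤ^2 ⊕ ℤ/2 ⊕ ℤ/4

Derivation:
rank_ℚ(R)=2; free=4−2=2
SNF(R) diag = [2, 4] → torsion [2, 4]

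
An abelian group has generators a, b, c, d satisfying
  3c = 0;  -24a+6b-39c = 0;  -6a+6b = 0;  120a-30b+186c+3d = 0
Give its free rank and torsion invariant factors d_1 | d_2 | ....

rank_ℚ(R)=4; free=4−4=0
SNF(R) diag = [3, 3, 6, 18] → torsion [3, 3, 6, 18]

Answer: M ≅ ℤ/3 ⊕ ℤ/3 ⊕ ℤ/6 ⊕ ℤ/18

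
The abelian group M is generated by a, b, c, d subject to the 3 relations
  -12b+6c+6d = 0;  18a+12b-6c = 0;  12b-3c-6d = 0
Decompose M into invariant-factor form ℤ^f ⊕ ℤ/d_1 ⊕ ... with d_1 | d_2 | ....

Answer: M ≅ ℤ^1 ⊕ ℤ/3 ⊕ ℤ/6 ⊕ ℤ/6

Derivation:
rank_ℚ(R)=3; free=4−3=1
SNF(R) diag = [3, 6, 6] → torsion [3, 6, 6]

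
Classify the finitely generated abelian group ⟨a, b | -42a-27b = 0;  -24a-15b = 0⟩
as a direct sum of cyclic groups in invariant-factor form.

Answer: M ≅ ℤ/3 ⊕ ℤ/6

Derivation:
rank_ℚ(R)=2; free=2−2=0
SNF(R) diag = [3, 6] → torsion [3, 6]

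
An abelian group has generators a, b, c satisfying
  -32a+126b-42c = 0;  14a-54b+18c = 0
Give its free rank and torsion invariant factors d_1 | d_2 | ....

rank_ℚ(R)=2; free=3−2=1
SNF(R) diag = [2, 6] → torsion [2, 6]

Answer: M ≅ ℤ^1 ⊕ ℤ/2 ⊕ ℤ/6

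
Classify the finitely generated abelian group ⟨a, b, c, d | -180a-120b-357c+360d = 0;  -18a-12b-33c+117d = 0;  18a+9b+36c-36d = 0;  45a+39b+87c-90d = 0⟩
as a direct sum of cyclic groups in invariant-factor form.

rank_ℚ(R)=4; free=4−4=0
SNF(R) diag = [3, 9, 27, 81] → torsion [3, 9, 27, 81]

Answer: M ≅ ℤ/3 ⊕ ℤ/9 ⊕ ℤ/27 ⊕ ℤ/81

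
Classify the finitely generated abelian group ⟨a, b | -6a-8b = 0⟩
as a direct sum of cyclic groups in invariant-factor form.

Answer: M ≅ ℤ^1 ⊕ ℤ/2

Derivation:
rank_ℚ(R)=1; free=2−1=1
SNF(R) diag = [2] → torsion [2]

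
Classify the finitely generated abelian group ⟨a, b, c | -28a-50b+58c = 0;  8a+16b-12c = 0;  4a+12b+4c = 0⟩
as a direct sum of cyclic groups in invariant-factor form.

Answer: M ≅ ℤ/2 ⊕ ℤ/4 ⊕ ℤ/4

Derivation:
rank_ℚ(R)=3; free=3−3=0
SNF(R) diag = [2, 4, 4] → torsion [2, 4, 4]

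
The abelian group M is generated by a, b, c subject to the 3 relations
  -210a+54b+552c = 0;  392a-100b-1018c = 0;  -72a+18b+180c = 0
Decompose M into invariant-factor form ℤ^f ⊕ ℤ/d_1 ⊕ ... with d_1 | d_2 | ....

rank_ℚ(R)=3; free=3−3=0
SNF(R) diag = [2, 6, 18] → torsion [2, 6, 18]

Answer: M ≅ ℤ/2 ⊕ ℤ/6 ⊕ ℤ/18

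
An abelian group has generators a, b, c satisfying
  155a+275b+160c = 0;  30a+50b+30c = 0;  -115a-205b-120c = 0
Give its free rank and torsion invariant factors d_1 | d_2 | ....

Answer: M ≅ ℤ/5 ⊕ ℤ/10 ⊕ ℤ/10

Derivation:
rank_ℚ(R)=3; free=3−3=0
SNF(R) diag = [5, 10, 10] → torsion [5, 10, 10]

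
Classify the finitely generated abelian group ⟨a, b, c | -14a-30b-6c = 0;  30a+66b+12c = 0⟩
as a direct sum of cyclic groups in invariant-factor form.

rank_ℚ(R)=2; free=3−2=1
SNF(R) diag = [2, 6] → torsion [2, 6]

Answer: M ≅ ℤ^1 ⊕ ℤ/2 ⊕ ℤ/6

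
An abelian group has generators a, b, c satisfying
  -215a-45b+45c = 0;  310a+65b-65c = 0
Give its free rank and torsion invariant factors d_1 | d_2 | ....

rank_ℚ(R)=2; free=3−2=1
SNF(R) diag = [5, 5] → torsion [5, 5]

Answer: M ≅ ℤ^1 ⊕ ℤ/5 ⊕ ℤ/5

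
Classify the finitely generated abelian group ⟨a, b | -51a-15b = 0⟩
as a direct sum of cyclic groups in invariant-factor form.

rank_ℚ(R)=1; free=2−1=1
SNF(R) diag = [3] → torsion [3]

Answer: M ≅ ℤ^1 ⊕ ℤ/3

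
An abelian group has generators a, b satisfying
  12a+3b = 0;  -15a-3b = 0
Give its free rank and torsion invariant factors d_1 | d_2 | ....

Answer: M ≅ ℤ/3 ⊕ ℤ/3

Derivation:
rank_ℚ(R)=2; free=2−2=0
SNF(R) diag = [3, 3] → torsion [3, 3]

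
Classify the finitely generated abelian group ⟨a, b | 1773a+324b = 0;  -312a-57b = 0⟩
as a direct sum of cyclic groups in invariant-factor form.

Answer: M ≅ ℤ/3 ⊕ ℤ/9

Derivation:
rank_ℚ(R)=2; free=2−2=0
SNF(R) diag = [3, 9] → torsion [3, 9]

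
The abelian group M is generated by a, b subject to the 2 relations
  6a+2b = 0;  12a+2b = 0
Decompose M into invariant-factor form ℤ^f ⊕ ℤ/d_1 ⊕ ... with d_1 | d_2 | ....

Answer: M ≅ ℤ/2 ⊕ ℤ/6

Derivation:
rank_ℚ(R)=2; free=2−2=0
SNF(R) diag = [2, 6] → torsion [2, 6]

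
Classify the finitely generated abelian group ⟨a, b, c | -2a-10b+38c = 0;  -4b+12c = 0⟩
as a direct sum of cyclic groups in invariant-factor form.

Answer: M ≅ ℤ^1 ⊕ ℤ/2 ⊕ ℤ/4

Derivation:
rank_ℚ(R)=2; free=3−2=1
SNF(R) diag = [2, 4] → torsion [2, 4]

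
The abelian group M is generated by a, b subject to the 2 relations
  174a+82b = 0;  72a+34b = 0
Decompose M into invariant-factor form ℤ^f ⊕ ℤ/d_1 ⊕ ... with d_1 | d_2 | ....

rank_ℚ(R)=2; free=2−2=0
SNF(R) diag = [2, 6] → torsion [2, 6]

Answer: M ≅ ℤ/2 ⊕ ℤ/6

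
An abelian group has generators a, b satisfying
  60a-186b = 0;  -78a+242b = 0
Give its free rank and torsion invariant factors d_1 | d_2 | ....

rank_ℚ(R)=2; free=2−2=0
SNF(R) diag = [2, 6] → torsion [2, 6]

Answer: M ≅ ℤ/2 ⊕ ℤ/6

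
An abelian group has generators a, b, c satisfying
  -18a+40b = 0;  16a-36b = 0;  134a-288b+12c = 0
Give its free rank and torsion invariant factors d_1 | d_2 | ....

rank_ℚ(R)=3; free=3−3=0
SNF(R) diag = [2, 4, 12] → torsion [2, 4, 12]

Answer: M ≅ ℤ/2 ⊕ ℤ/4 ⊕ ℤ/12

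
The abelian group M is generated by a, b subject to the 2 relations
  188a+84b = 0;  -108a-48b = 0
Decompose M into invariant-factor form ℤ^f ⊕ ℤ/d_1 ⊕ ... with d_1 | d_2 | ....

rank_ℚ(R)=2; free=2−2=0
SNF(R) diag = [4, 12] → torsion [4, 12]

Answer: M ≅ ℤ/4 ⊕ ℤ/12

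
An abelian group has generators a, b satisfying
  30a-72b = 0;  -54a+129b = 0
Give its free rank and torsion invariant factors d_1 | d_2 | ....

Answer: M ≅ ℤ/3 ⊕ ℤ/6

Derivation:
rank_ℚ(R)=2; free=2−2=0
SNF(R) diag = [3, 6] → torsion [3, 6]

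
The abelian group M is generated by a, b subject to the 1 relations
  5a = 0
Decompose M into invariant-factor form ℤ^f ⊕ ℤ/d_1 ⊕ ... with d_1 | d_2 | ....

Answer: M ≅ ℤ^1 ⊕ ℤ/5

Derivation:
rank_ℚ(R)=1; free=2−1=1
SNF(R) diag = [5] → torsion [5]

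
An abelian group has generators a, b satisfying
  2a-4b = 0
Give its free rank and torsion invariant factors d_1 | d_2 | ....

rank_ℚ(R)=1; free=2−1=1
SNF(R) diag = [2] → torsion [2]

Answer: M ≅ ℤ^1 ⊕ ℤ/2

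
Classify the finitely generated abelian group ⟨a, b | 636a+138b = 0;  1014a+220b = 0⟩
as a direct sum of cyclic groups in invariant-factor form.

Answer: M ≅ ℤ/2 ⊕ ℤ/6

Derivation:
rank_ℚ(R)=2; free=2−2=0
SNF(R) diag = [2, 6] → torsion [2, 6]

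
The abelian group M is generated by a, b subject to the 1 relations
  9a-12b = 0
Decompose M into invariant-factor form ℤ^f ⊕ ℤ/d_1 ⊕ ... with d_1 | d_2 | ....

Answer: M ≅ ℤ^1 ⊕ ℤ/3

Derivation:
rank_ℚ(R)=1; free=2−1=1
SNF(R) diag = [3] → torsion [3]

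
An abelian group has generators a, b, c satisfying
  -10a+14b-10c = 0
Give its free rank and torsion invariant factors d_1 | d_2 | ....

rank_ℚ(R)=1; free=3−1=2
SNF(R) diag = [2] → torsion [2]

Answer: M ≅ ℤ^2 ⊕ ℤ/2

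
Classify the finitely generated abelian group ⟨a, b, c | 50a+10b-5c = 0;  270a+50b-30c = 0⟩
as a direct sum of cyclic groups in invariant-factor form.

rank_ℚ(R)=2; free=3−2=1
SNF(R) diag = [5, 10] → torsion [5, 10]

Answer: M ≅ ℤ^1 ⊕ ℤ/5 ⊕ ℤ/10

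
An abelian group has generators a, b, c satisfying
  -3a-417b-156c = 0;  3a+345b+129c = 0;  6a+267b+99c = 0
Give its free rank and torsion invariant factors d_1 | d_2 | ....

Answer: M ≅ ℤ/3 ⊕ ℤ/3 ⊕ ℤ/9

Derivation:
rank_ℚ(R)=3; free=3−3=0
SNF(R) diag = [3, 3, 9] → torsion [3, 3, 9]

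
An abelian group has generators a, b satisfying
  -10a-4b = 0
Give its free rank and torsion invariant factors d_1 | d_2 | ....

Answer: M ≅ ℤ^1 ⊕ ℤ/2

Derivation:
rank_ℚ(R)=1; free=2−1=1
SNF(R) diag = [2] → torsion [2]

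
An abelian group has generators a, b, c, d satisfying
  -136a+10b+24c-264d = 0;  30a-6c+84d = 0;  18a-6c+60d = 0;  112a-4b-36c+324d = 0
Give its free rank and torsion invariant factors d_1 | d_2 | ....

Answer: M ≅ ℤ/2 ⊕ ℤ/6 ⊕ ℤ/12 ⊕ ℤ/12

Derivation:
rank_ℚ(R)=4; free=4−4=0
SNF(R) diag = [2, 6, 12, 12] → torsion [2, 6, 12, 12]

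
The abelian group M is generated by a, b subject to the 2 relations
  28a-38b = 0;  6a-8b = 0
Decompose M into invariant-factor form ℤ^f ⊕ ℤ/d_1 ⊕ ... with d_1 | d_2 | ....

Answer: M ≅ ℤ/2 ⊕ ℤ/2

Derivation:
rank_ℚ(R)=2; free=2−2=0
SNF(R) diag = [2, 2] → torsion [2, 2]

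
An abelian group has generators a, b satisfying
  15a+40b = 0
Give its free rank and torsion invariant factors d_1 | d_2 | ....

rank_ℚ(R)=1; free=2−1=1
SNF(R) diag = [5] → torsion [5]

Answer: M ≅ ℤ^1 ⊕ ℤ/5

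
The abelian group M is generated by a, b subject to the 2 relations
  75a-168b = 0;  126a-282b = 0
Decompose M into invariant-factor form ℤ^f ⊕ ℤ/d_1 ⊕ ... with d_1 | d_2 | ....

Answer: M ≅ ℤ/3 ⊕ ℤ/6

Derivation:
rank_ℚ(R)=2; free=2−2=0
SNF(R) diag = [3, 6] → torsion [3, 6]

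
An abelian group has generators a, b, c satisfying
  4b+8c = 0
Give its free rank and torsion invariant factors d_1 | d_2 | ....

Answer: M ≅ ℤ^2 ⊕ ℤ/4

Derivation:
rank_ℚ(R)=1; free=3−1=2
SNF(R) diag = [4] → torsion [4]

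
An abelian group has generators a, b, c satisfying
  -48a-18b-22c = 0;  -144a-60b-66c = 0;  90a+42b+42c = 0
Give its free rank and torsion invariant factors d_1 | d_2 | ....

Answer: M ≅ ℤ/2 ⊕ ℤ/6 ⊕ ℤ/18

Derivation:
rank_ℚ(R)=3; free=3−3=0
SNF(R) diag = [2, 6, 18] → torsion [2, 6, 18]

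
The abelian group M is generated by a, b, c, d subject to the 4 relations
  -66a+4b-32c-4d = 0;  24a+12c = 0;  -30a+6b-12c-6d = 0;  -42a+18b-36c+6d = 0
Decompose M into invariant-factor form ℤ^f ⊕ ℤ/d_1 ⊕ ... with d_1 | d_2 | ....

Answer: M ≅ ℤ/2 ⊕ ℤ/6 ⊕ ℤ/12 ⊕ ℤ/24

Derivation:
rank_ℚ(R)=4; free=4−4=0
SNF(R) diag = [2, 6, 12, 24] → torsion [2, 6, 12, 24]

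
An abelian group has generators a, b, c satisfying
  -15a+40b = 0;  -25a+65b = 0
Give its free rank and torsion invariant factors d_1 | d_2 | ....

Answer: M ≅ ℤ^1 ⊕ ℤ/5 ⊕ ℤ/5

Derivation:
rank_ℚ(R)=2; free=3−2=1
SNF(R) diag = [5, 5] → torsion [5, 5]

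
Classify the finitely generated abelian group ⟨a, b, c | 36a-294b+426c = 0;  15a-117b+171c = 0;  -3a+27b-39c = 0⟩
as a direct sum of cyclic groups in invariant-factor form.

Answer: M ≅ ℤ/3 ⊕ ℤ/6 ⊕ ℤ/6

Derivation:
rank_ℚ(R)=3; free=3−3=0
SNF(R) diag = [3, 6, 6] → torsion [3, 6, 6]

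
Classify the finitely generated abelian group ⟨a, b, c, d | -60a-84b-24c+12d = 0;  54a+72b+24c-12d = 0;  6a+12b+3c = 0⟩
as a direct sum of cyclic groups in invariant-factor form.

rank_ℚ(R)=3; free=4−3=1
SNF(R) diag = [3, 6, 12] → torsion [3, 6, 12]

Answer: M ≅ ℤ^1 ⊕ ℤ/3 ⊕ ℤ/6 ⊕ ℤ/12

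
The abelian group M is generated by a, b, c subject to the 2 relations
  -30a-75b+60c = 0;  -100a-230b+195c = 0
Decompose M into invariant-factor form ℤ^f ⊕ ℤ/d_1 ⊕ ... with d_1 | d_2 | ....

rank_ℚ(R)=2; free=3−2=1
SNF(R) diag = [5, 15] → torsion [5, 15]

Answer: M ≅ ℤ^1 ⊕ ℤ/5 ⊕ ℤ/15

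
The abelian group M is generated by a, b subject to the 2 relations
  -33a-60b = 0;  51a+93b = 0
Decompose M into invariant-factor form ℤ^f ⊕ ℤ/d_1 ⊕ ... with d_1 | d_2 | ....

Answer: M ≅ ℤ/3 ⊕ ℤ/3

Derivation:
rank_ℚ(R)=2; free=2−2=0
SNF(R) diag = [3, 3] → torsion [3, 3]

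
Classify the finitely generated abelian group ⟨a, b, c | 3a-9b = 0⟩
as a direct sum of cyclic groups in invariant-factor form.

rank_ℚ(R)=1; free=3−1=2
SNF(R) diag = [3] → torsion [3]

Answer: M ≅ ℤ^2 ⊕ ℤ/3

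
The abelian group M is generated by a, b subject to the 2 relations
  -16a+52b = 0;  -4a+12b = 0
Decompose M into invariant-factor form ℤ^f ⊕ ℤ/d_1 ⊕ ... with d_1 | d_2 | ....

rank_ℚ(R)=2; free=2−2=0
SNF(R) diag = [4, 4] → torsion [4, 4]

Answer: M ≅ ℤ/4 ⊕ ℤ/4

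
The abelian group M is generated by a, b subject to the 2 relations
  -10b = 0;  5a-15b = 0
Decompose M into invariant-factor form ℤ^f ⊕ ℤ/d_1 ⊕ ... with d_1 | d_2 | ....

Answer: M ≅ ℤ/5 ⊕ ℤ/10

Derivation:
rank_ℚ(R)=2; free=2−2=0
SNF(R) diag = [5, 10] → torsion [5, 10]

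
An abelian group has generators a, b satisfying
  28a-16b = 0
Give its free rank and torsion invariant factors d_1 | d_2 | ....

rank_ℚ(R)=1; free=2−1=1
SNF(R) diag = [4] → torsion [4]

Answer: M ≅ ℤ^1 ⊕ ℤ/4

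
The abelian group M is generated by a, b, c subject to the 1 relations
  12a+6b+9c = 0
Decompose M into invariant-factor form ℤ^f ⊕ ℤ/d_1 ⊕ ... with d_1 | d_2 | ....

rank_ℚ(R)=1; free=3−1=2
SNF(R) diag = [3] → torsion [3]

Answer: M ≅ ℤ^2 ⊕ ℤ/3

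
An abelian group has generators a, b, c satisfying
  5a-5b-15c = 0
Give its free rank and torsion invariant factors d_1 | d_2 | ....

Answer: M ≅ ℤ^2 ⊕ ℤ/5

Derivation:
rank_ℚ(R)=1; free=3−1=2
SNF(R) diag = [5] → torsion [5]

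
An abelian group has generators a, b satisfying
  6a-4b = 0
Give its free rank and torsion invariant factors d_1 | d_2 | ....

rank_ℚ(R)=1; free=2−1=1
SNF(R) diag = [2] → torsion [2]

Answer: M ≅ ℤ^1 ⊕ ℤ/2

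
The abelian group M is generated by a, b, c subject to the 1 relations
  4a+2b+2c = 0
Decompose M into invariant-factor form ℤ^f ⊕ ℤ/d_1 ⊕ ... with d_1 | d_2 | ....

rank_ℚ(R)=1; free=3−1=2
SNF(R) diag = [2] → torsion [2]

Answer: M ≅ ℤ^2 ⊕ ℤ/2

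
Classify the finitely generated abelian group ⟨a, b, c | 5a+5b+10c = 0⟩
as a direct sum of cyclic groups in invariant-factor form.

rank_ℚ(R)=1; free=3−1=2
SNF(R) diag = [5] → torsion [5]

Answer: M ≅ ℤ^2 ⊕ ℤ/5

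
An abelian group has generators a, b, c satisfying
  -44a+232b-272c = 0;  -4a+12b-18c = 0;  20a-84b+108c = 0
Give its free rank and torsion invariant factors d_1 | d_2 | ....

rank_ℚ(R)=3; free=3−3=0
SNF(R) diag = [2, 4, 12] → torsion [2, 4, 12]

Answer: M ≅ ℤ/2 ⊕ ℤ/4 ⊕ ℤ/12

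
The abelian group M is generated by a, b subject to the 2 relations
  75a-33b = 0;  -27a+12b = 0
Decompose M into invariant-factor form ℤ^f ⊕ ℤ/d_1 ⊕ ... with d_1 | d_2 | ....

rank_ℚ(R)=2; free=2−2=0
SNF(R) diag = [3, 3] → torsion [3, 3]

Answer: M ≅ ℤ/3 ⊕ ℤ/3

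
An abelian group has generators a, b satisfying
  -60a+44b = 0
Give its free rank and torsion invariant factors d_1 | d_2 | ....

rank_ℚ(R)=1; free=2−1=1
SNF(R) diag = [4] → torsion [4]

Answer: M ≅ ℤ^1 ⊕ ℤ/4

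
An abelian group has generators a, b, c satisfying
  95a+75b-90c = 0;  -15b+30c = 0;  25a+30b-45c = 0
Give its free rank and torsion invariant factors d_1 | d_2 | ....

Answer: M ≅ ℤ/5 ⊕ ℤ/15 ⊕ ℤ/15

Derivation:
rank_ℚ(R)=3; free=3−3=0
SNF(R) diag = [5, 15, 15] → torsion [5, 15, 15]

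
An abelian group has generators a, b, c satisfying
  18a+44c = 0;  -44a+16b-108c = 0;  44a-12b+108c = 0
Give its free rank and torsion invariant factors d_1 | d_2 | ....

rank_ℚ(R)=3; free=3−3=0
SNF(R) diag = [2, 4, 4] → torsion [2, 4, 4]

Answer: M ≅ ℤ/2 ⊕ ℤ/4 ⊕ ℤ/4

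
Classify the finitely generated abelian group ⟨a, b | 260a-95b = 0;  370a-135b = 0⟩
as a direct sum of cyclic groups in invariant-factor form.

rank_ℚ(R)=2; free=2−2=0
SNF(R) diag = [5, 10] → torsion [5, 10]

Answer: M ≅ ℤ/5 ⊕ ℤ/10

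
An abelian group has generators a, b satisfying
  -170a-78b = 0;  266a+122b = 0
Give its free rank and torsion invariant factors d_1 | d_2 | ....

rank_ℚ(R)=2; free=2−2=0
SNF(R) diag = [2, 4] → torsion [2, 4]

Answer: M ≅ ℤ/2 ⊕ ℤ/4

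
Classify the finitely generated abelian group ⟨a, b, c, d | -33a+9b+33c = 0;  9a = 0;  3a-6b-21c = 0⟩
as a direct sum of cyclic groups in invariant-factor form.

rank_ℚ(R)=3; free=4−3=1
SNF(R) diag = [3, 3, 9] → torsion [3, 3, 9]

Answer: M ≅ ℤ^1 ⊕ ℤ/3 ⊕ ℤ/3 ⊕ ℤ/9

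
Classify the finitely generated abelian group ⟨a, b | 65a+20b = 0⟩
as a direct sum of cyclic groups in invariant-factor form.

Answer: M ≅ ℤ^1 ⊕ ℤ/5

Derivation:
rank_ℚ(R)=1; free=2−1=1
SNF(R) diag = [5] → torsion [5]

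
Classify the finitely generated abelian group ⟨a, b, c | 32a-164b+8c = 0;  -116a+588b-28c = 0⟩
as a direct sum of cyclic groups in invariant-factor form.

Answer: M ≅ ℤ^1 ⊕ ℤ/4 ⊕ ℤ/4

Derivation:
rank_ℚ(R)=2; free=3−2=1
SNF(R) diag = [4, 4] → torsion [4, 4]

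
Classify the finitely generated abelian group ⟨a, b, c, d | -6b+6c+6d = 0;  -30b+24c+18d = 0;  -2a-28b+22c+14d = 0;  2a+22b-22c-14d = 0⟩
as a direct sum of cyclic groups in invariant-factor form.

Answer: M ≅ ℤ/2 ⊕ ℤ/6 ⊕ ℤ/6 ⊕ ℤ/6

Derivation:
rank_ℚ(R)=4; free=4−4=0
SNF(R) diag = [2, 6, 6, 6] → torsion [2, 6, 6, 6]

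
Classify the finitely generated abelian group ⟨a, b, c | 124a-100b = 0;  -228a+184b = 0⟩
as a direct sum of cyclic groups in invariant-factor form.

rank_ℚ(R)=2; free=3−2=1
SNF(R) diag = [4, 4] → torsion [4, 4]

Answer: M ≅ ℤ^1 ⊕ ℤ/4 ⊕ ℤ/4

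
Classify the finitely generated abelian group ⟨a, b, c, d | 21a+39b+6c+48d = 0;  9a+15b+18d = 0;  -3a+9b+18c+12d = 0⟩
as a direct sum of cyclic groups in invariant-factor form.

rank_ℚ(R)=3; free=4−3=1
SNF(R) diag = [3, 6, 6] → torsion [3, 6, 6]

Answer: M ≅ ℤ^1 ⊕ ℤ/3 ⊕ ℤ/6 ⊕ ℤ/6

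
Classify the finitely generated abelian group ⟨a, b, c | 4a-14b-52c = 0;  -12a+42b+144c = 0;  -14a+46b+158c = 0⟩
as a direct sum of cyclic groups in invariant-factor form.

Answer: M ≅ ℤ/2 ⊕ ℤ/6 ⊕ ℤ/12

Derivation:
rank_ℚ(R)=3; free=3−3=0
SNF(R) diag = [2, 6, 12] → torsion [2, 6, 12]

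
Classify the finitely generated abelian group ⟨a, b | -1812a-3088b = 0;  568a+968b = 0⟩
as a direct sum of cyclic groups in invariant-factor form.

Answer: M ≅ ℤ/4 ⊕ ℤ/8

Derivation:
rank_ℚ(R)=2; free=2−2=0
SNF(R) diag = [4, 8] → torsion [4, 8]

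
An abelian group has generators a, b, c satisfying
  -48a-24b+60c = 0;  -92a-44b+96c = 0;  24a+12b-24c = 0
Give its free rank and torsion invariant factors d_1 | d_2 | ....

Answer: M ≅ ℤ/4 ⊕ ℤ/12 ⊕ ℤ/12

Derivation:
rank_ℚ(R)=3; free=3−3=0
SNF(R) diag = [4, 12, 12] → torsion [4, 12, 12]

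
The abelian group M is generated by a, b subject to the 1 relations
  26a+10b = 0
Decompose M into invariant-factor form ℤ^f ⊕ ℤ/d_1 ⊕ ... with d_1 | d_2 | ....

Answer: M ≅ ℤ^1 ⊕ ℤ/2

Derivation:
rank_ℚ(R)=1; free=2−1=1
SNF(R) diag = [2] → torsion [2]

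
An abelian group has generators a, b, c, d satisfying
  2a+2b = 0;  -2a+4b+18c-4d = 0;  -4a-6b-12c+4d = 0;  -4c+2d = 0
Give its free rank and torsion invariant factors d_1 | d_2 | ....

Answer: M ≅ ℤ/2 ⊕ ℤ/2 ⊕ ℤ/2 ⊕ ℤ/2

Derivation:
rank_ℚ(R)=4; free=4−4=0
SNF(R) diag = [2, 2, 2, 2] → torsion [2, 2, 2, 2]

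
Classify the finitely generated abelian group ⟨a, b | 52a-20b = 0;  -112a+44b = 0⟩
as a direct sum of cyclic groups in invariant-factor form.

Answer: M ≅ ℤ/4 ⊕ ℤ/12

Derivation:
rank_ℚ(R)=2; free=2−2=0
SNF(R) diag = [4, 12] → torsion [4, 12]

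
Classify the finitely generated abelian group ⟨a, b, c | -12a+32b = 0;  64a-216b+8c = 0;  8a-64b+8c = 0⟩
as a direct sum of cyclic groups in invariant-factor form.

rank_ℚ(R)=3; free=3−3=0
SNF(R) diag = [4, 8, 8] → torsion [4, 8, 8]

Answer: M ≅ ℤ/4 ⊕ ℤ/8 ⊕ ℤ/8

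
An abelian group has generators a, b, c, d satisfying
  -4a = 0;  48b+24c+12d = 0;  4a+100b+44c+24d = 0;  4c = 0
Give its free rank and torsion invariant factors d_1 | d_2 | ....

rank_ℚ(R)=4; free=4−4=0
SNF(R) diag = [4, 4, 4, 12] → torsion [4, 4, 4, 12]

Answer: M ≅ ℤ/4 ⊕ ℤ/4 ⊕ ℤ/4 ⊕ ℤ/12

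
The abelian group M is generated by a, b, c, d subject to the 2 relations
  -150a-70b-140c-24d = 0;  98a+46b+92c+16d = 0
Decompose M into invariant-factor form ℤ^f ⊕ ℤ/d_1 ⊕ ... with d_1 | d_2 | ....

Answer: M ≅ ℤ^2 ⊕ ℤ/2 ⊕ ℤ/4

Derivation:
rank_ℚ(R)=2; free=4−2=2
SNF(R) diag = [2, 4] → torsion [2, 4]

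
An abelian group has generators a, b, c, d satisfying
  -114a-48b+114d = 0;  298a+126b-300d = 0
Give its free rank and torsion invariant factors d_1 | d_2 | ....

rank_ℚ(R)=2; free=4−2=2
SNF(R) diag = [2, 6] → torsion [2, 6]

Answer: M ≅ ℤ^2 ⊕ ℤ/2 ⊕ ℤ/6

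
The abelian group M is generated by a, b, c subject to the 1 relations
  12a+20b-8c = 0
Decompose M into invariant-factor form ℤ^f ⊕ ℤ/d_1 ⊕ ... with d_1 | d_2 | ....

rank_ℚ(R)=1; free=3−1=2
SNF(R) diag = [4] → torsion [4]

Answer: M ≅ ℤ^2 ⊕ ℤ/4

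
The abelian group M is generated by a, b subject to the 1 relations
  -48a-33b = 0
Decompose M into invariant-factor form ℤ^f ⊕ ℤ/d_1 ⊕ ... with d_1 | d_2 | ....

rank_ℚ(R)=1; free=2−1=1
SNF(R) diag = [3] → torsion [3]

Answer: M ≅ ℤ^1 ⊕ ℤ/3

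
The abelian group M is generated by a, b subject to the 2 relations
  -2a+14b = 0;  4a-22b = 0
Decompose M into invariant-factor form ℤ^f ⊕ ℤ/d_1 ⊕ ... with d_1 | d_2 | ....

rank_ℚ(R)=2; free=2−2=0
SNF(R) diag = [2, 6] → torsion [2, 6]

Answer: M ≅ ℤ/2 ⊕ ℤ/6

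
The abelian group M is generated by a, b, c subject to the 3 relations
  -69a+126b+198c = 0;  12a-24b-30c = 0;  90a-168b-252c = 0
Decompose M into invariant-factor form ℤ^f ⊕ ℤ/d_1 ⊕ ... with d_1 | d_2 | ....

Answer: M ≅ ℤ/3 ⊕ ℤ/6 ⊕ ℤ/12

Derivation:
rank_ℚ(R)=3; free=3−3=0
SNF(R) diag = [3, 6, 12] → torsion [3, 6, 12]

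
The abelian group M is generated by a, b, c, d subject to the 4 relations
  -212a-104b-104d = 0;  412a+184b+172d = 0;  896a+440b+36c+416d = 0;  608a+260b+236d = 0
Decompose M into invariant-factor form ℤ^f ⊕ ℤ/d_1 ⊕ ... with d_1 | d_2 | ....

Answer: M ≅ ℤ/4 ⊕ ℤ/12 ⊕ ℤ/36 ⊕ ℤ/108

Derivation:
rank_ℚ(R)=4; free=4−4=0
SNF(R) diag = [4, 12, 36, 108] → torsion [4, 12, 36, 108]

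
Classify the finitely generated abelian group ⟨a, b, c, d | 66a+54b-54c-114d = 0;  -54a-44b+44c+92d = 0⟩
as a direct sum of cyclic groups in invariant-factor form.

Answer: M ≅ ℤ^2 ⊕ ℤ/2 ⊕ ℤ/6

Derivation:
rank_ℚ(R)=2; free=4−2=2
SNF(R) diag = [2, 6] → torsion [2, 6]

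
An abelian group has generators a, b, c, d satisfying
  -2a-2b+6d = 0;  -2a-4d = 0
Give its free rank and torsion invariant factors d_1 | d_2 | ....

Answer: M ≅ ℤ^2 ⊕ ℤ/2 ⊕ ℤ/2

Derivation:
rank_ℚ(R)=2; free=4−2=2
SNF(R) diag = [2, 2] → torsion [2, 2]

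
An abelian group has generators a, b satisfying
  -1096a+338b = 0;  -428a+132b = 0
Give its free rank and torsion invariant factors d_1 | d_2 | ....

Answer: M ≅ ℤ/2 ⊕ ℤ/4

Derivation:
rank_ℚ(R)=2; free=2−2=0
SNF(R) diag = [2, 4] → torsion [2, 4]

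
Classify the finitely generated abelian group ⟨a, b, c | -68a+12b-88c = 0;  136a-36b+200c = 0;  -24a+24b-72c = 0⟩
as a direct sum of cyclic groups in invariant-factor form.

rank_ℚ(R)=3; free=3−3=0
SNF(R) diag = [4, 12, 24] → torsion [4, 12, 24]

Answer: M ≅ ℤ/4 ⊕ ℤ/12 ⊕ ℤ/24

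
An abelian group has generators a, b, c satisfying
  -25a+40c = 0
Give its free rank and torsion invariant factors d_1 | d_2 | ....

Answer: M ≅ ℤ^2 ⊕ ℤ/5

Derivation:
rank_ℚ(R)=1; free=3−1=2
SNF(R) diag = [5] → torsion [5]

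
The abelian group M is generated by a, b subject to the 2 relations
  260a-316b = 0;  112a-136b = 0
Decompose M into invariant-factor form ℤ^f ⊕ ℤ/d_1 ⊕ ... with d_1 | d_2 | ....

Answer: M ≅ ℤ/4 ⊕ ℤ/8

Derivation:
rank_ℚ(R)=2; free=2−2=0
SNF(R) diag = [4, 8] → torsion [4, 8]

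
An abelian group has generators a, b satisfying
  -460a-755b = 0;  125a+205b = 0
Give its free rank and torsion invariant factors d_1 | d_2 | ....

rank_ℚ(R)=2; free=2−2=0
SNF(R) diag = [5, 15] → torsion [5, 15]

Answer: M ≅ ℤ/5 ⊕ ℤ/15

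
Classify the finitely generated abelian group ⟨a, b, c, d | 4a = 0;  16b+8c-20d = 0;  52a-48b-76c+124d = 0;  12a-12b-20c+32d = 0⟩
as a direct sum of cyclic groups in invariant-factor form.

rank_ℚ(R)=4; free=4−4=0
SNF(R) diag = [4, 4, 4, 12] → torsion [4, 4, 4, 12]

Answer: M ≅ ℤ/4 ⊕ ℤ/4 ⊕ ℤ/4 ⊕ ℤ/12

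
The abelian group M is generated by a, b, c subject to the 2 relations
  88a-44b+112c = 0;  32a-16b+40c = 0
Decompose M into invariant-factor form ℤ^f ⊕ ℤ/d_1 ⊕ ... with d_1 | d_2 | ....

rank_ℚ(R)=2; free=3−2=1
SNF(R) diag = [4, 8] → torsion [4, 8]

Answer: M ≅ ℤ^1 ⊕ ℤ/4 ⊕ ℤ/8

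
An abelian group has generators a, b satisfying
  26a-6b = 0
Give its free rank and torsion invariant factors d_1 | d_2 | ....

rank_ℚ(R)=1; free=2−1=1
SNF(R) diag = [2] → torsion [2]

Answer: M ≅ ℤ^1 ⊕ ℤ/2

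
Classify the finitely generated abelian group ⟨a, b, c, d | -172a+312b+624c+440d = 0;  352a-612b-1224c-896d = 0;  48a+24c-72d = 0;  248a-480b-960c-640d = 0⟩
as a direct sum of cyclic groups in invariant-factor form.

rank_ℚ(R)=4; free=4−4=0
SNF(R) diag = [4, 12, 24, 48] → torsion [4, 12, 24, 48]

Answer: M ≅ ℤ/4 ⊕ ℤ/12 ⊕ ℤ/24 ⊕ ℤ/48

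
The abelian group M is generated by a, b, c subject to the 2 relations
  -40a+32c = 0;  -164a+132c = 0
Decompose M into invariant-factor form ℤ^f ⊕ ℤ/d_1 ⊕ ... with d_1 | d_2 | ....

Answer: M ≅ ℤ^1 ⊕ ℤ/4 ⊕ ℤ/8

Derivation:
rank_ℚ(R)=2; free=3−2=1
SNF(R) diag = [4, 8] → torsion [4, 8]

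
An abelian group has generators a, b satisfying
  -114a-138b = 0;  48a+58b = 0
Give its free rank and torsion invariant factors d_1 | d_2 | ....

Answer: M ≅ ℤ/2 ⊕ ℤ/6

Derivation:
rank_ℚ(R)=2; free=2−2=0
SNF(R) diag = [2, 6] → torsion [2, 6]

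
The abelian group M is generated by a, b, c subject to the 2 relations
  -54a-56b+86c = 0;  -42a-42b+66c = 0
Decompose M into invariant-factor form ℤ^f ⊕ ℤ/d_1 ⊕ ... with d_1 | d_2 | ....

rank_ℚ(R)=2; free=3−2=1
SNF(R) diag = [2, 6] → torsion [2, 6]

Answer: M ≅ ℤ^1 ⊕ ℤ/2 ⊕ ℤ/6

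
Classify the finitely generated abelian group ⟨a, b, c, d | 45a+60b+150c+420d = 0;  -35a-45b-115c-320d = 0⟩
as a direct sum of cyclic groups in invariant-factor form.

Answer: M ≅ ℤ^2 ⊕ ℤ/5 ⊕ ℤ/15

Derivation:
rank_ℚ(R)=2; free=4−2=2
SNF(R) diag = [5, 15] → torsion [5, 15]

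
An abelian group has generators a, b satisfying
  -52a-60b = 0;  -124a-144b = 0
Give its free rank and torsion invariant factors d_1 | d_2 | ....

Answer: M ≅ ℤ/4 ⊕ ℤ/12

Derivation:
rank_ℚ(R)=2; free=2−2=0
SNF(R) diag = [4, 12] → torsion [4, 12]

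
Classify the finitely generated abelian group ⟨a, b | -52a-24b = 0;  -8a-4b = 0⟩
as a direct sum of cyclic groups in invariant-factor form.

Answer: M ≅ ℤ/4 ⊕ ℤ/4

Derivation:
rank_ℚ(R)=2; free=2−2=0
SNF(R) diag = [4, 4] → torsion [4, 4]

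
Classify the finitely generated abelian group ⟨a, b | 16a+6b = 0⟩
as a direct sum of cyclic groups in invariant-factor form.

Answer: M ≅ ℤ^1 ⊕ ℤ/2

Derivation:
rank_ℚ(R)=1; free=2−1=1
SNF(R) diag = [2] → torsion [2]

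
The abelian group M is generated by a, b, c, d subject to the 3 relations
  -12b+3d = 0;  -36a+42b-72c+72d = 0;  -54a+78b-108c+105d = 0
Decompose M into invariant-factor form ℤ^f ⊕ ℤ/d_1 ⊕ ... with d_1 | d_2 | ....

Answer: M ≅ ℤ^1 ⊕ ℤ/3 ⊕ ℤ/6 ⊕ ℤ/18

Derivation:
rank_ℚ(R)=3; free=4−3=1
SNF(R) diag = [3, 6, 18] → torsion [3, 6, 18]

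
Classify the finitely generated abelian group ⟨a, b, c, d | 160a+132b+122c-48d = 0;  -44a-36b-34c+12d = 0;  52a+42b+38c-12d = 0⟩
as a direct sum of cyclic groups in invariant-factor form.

rank_ℚ(R)=3; free=4−3=1
SNF(R) diag = [2, 6, 12] → torsion [2, 6, 12]

Answer: M ≅ ℤ^1 ⊕ ℤ/2 ⊕ ℤ/6 ⊕ ℤ/12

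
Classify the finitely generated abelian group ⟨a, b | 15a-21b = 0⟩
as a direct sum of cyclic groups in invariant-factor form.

Answer: M ≅ ℤ^1 ⊕ ℤ/3

Derivation:
rank_ℚ(R)=1; free=2−1=1
SNF(R) diag = [3] → torsion [3]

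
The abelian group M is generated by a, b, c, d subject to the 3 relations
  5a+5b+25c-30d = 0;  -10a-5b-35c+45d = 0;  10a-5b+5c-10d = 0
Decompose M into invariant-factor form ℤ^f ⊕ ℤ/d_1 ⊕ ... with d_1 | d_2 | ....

Answer: M ≅ ℤ^1 ⊕ ℤ/5 ⊕ ℤ/5 ⊕ ℤ/5

Derivation:
rank_ℚ(R)=3; free=4−3=1
SNF(R) diag = [5, 5, 5] → torsion [5, 5, 5]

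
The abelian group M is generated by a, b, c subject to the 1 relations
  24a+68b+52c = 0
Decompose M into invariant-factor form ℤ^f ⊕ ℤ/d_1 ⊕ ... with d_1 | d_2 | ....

Answer: M ≅ ℤ^2 ⊕ ℤ/4

Derivation:
rank_ℚ(R)=1; free=3−1=2
SNF(R) diag = [4] → torsion [4]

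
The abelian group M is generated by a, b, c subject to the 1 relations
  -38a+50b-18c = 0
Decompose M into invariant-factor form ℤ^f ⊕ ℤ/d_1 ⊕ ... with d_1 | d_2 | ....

rank_ℚ(R)=1; free=3−1=2
SNF(R) diag = [2] → torsion [2]

Answer: M ≅ ℤ^2 ⊕ ℤ/2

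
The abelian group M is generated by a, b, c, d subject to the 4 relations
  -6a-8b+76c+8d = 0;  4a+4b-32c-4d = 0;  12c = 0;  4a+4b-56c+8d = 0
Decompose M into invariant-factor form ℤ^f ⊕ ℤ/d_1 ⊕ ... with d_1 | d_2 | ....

Answer: M ≅ ℤ/2 ⊕ ℤ/4 ⊕ ℤ/12 ⊕ ℤ/12

Derivation:
rank_ℚ(R)=4; free=4−4=0
SNF(R) diag = [2, 4, 12, 12] → torsion [2, 4, 12, 12]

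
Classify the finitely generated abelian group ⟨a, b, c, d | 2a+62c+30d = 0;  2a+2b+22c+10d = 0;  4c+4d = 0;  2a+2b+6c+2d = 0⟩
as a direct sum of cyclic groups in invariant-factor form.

Answer: M ≅ ℤ/2 ⊕ ℤ/2 ⊕ ℤ/4 ⊕ ℤ/8

Derivation:
rank_ℚ(R)=4; free=4−4=0
SNF(R) diag = [2, 2, 4, 8] → torsion [2, 2, 4, 8]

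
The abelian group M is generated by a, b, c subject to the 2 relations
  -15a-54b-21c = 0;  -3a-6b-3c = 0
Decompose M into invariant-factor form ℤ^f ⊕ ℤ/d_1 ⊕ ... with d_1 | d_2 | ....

Answer: M ≅ ℤ^1 ⊕ ℤ/3 ⊕ ℤ/6

Derivation:
rank_ℚ(R)=2; free=3−2=1
SNF(R) diag = [3, 6] → torsion [3, 6]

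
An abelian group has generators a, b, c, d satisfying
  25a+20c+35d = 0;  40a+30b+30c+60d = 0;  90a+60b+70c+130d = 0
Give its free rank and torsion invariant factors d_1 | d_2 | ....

rank_ℚ(R)=3; free=4−3=1
SNF(R) diag = [5, 10, 30] → torsion [5, 10, 30]

Answer: M ≅ ℤ^1 ⊕ ℤ/5 ⊕ ℤ/10 ⊕ ℤ/30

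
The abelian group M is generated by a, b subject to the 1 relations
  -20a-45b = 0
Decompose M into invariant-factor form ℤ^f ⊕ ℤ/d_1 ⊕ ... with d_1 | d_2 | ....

rank_ℚ(R)=1; free=2−1=1
SNF(R) diag = [5] → torsion [5]

Answer: M ≅ ℤ^1 ⊕ ℤ/5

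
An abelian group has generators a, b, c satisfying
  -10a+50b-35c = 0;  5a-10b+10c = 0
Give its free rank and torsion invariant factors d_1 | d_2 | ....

rank_ℚ(R)=2; free=3−2=1
SNF(R) diag = [5, 15] → torsion [5, 15]

Answer: M ≅ ℤ^1 ⊕ ℤ/5 ⊕ ℤ/15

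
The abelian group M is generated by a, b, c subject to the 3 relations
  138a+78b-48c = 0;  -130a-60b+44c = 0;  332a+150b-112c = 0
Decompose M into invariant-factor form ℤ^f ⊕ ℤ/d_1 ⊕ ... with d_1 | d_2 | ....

Answer: M ≅ ℤ/2 ⊕ ℤ/6 ⊕ ℤ/12

Derivation:
rank_ℚ(R)=3; free=3−3=0
SNF(R) diag = [2, 6, 12] → torsion [2, 6, 12]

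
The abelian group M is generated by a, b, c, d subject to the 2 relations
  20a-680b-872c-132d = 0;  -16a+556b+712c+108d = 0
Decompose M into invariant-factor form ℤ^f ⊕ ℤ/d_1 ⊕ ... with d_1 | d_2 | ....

Answer: M ≅ ℤ^2 ⊕ ℤ/4 ⊕ ℤ/12

Derivation:
rank_ℚ(R)=2; free=4−2=2
SNF(R) diag = [4, 12] → torsion [4, 12]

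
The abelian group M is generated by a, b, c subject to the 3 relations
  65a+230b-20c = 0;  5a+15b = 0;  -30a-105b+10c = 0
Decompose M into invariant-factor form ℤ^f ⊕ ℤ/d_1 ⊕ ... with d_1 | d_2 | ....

rank_ℚ(R)=3; free=3−3=0
SNF(R) diag = [5, 5, 10] → torsion [5, 5, 10]

Answer: M ≅ ℤ/5 ⊕ ℤ/5 ⊕ ℤ/10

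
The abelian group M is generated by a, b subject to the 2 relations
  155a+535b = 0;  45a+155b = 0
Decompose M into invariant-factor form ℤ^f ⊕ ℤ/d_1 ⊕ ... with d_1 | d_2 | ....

rank_ℚ(R)=2; free=2−2=0
SNF(R) diag = [5, 10] → torsion [5, 10]

Answer: M ≅ ℤ/5 ⊕ ℤ/10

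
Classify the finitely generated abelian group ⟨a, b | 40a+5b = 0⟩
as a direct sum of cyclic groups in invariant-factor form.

rank_ℚ(R)=1; free=2−1=1
SNF(R) diag = [5] → torsion [5]

Answer: M ≅ ℤ^1 ⊕ ℤ/5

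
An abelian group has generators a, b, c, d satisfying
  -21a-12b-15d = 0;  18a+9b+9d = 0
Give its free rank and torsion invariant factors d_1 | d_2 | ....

rank_ℚ(R)=2; free=4−2=2
SNF(R) diag = [3, 9] → torsion [3, 9]

Answer: M ≅ ℤ^2 ⊕ ℤ/3 ⊕ ℤ/9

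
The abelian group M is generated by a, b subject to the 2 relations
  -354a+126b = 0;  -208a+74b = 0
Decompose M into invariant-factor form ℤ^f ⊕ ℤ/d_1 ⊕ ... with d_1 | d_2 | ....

rank_ℚ(R)=2; free=2−2=0
SNF(R) diag = [2, 6] → torsion [2, 6]

Answer: M ≅ ℤ/2 ⊕ ℤ/6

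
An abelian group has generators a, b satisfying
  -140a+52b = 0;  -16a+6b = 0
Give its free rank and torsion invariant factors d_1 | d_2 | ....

Answer: M ≅ ℤ/2 ⊕ ℤ/4

Derivation:
rank_ℚ(R)=2; free=2−2=0
SNF(R) diag = [2, 4] → torsion [2, 4]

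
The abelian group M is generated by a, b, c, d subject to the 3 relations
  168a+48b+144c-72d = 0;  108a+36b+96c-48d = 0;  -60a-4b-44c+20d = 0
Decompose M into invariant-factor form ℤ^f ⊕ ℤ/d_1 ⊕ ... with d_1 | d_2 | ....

Answer: M ≅ ℤ^1 ⊕ ℤ/4 ⊕ ℤ/12 ⊕ ℤ/24

Derivation:
rank_ℚ(R)=3; free=4−3=1
SNF(R) diag = [4, 12, 24] → torsion [4, 12, 24]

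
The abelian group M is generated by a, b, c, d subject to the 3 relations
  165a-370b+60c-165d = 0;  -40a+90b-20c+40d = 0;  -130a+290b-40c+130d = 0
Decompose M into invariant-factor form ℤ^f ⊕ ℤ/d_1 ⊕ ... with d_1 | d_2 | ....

Answer: M ≅ ℤ^1 ⊕ ℤ/5 ⊕ ℤ/10 ⊕ ℤ/20

Derivation:
rank_ℚ(R)=3; free=4−3=1
SNF(R) diag = [5, 10, 20] → torsion [5, 10, 20]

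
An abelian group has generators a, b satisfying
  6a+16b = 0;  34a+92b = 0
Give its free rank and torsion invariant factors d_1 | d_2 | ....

rank_ℚ(R)=2; free=2−2=0
SNF(R) diag = [2, 4] → torsion [2, 4]

Answer: M ≅ ℤ/2 ⊕ ℤ/4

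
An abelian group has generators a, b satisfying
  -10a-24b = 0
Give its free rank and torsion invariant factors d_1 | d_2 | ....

rank_ℚ(R)=1; free=2−1=1
SNF(R) diag = [2] → torsion [2]

Answer: M ≅ ℤ^1 ⊕ ℤ/2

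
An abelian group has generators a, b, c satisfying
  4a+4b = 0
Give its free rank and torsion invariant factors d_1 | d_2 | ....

rank_ℚ(R)=1; free=3−1=2
SNF(R) diag = [4] → torsion [4]

Answer: M ≅ ℤ^2 ⊕ ℤ/4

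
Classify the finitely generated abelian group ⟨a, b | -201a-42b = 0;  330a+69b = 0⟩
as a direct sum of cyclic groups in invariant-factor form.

Answer: M ≅ ℤ/3 ⊕ ℤ/3

Derivation:
rank_ℚ(R)=2; free=2−2=0
SNF(R) diag = [3, 3] → torsion [3, 3]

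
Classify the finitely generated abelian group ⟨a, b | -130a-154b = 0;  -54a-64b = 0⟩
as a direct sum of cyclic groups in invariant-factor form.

Answer: M ≅ ℤ/2 ⊕ ℤ/2

Derivation:
rank_ℚ(R)=2; free=2−2=0
SNF(R) diag = [2, 2] → torsion [2, 2]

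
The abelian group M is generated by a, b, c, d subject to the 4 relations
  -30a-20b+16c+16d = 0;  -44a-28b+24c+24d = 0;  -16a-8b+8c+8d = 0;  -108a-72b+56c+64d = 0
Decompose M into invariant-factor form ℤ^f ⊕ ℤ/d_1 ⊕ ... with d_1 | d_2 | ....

rank_ℚ(R)=4; free=4−4=0
SNF(R) diag = [2, 4, 8, 8] → torsion [2, 4, 8, 8]

Answer: M ≅ ℤ/2 ⊕ ℤ/4 ⊕ ℤ/8 ⊕ ℤ/8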